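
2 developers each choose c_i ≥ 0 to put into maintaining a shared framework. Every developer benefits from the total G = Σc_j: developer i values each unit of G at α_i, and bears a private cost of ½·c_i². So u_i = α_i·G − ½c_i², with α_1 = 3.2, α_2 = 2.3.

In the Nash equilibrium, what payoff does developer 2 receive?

10.005

Developer i's FOC: ∂u_i/∂c_i = α_i − c_i = 0, so c_i* = α_i.
NE contributions = (3.2, 2.3); G = 5.5.
u_2 = α_2·G − ½·(c_2)² = 2.3·5.5 − ½·2.3² = 10.005.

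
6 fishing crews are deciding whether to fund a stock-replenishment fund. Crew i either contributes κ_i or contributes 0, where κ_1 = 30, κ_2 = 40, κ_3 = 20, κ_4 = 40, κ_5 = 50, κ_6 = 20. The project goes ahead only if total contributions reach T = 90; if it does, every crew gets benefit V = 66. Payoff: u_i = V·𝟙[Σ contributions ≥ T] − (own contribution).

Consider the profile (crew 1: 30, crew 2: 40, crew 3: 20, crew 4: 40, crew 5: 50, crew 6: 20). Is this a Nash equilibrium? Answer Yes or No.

Total = 200 ≥ 90: provided.
Crew 1 (pledges 30, payoff 36): dropping to 0 → total 170, payoff 66. Profitable deviation.

No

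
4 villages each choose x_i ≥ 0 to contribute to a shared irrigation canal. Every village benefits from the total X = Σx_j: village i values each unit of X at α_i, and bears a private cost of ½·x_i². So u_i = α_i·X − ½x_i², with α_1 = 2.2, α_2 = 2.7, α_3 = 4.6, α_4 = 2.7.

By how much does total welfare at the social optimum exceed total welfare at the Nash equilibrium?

169.13

Village i's FOC: ∂u_i/∂x_i = α_i − x_i = 0, so x_i* = α_i.
NE contributions = (2.2, 2.7, 4.6, 2.7); X = 12.2.
W^NE = (Σα)·X − ½Σα_i² = 12.2² − ½·40.58 = 128.55.
Planner sets x_i = Σα_j = 12.2 for every i, so X^SO = 4·12.2 = 48.8.
W^SO = (Σα)·X^SO − ½·4·(Σα)² = (4/2)·12.2² = 297.68.
Deadweight loss = W^SO − W^NE = 169.13.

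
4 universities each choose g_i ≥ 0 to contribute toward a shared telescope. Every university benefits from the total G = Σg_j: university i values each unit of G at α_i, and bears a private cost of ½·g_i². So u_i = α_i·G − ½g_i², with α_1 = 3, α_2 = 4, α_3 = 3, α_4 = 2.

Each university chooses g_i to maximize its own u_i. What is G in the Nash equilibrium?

12

University i's FOC: ∂u_i/∂g_i = α_i − g_i = 0, so g_i* = α_i.
NE contributions = (3, 4, 3, 2); G = 12.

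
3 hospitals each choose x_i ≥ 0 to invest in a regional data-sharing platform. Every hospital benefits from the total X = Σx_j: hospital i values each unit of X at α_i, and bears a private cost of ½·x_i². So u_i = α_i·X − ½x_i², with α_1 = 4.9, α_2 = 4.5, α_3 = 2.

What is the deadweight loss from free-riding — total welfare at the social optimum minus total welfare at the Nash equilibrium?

Hospital i's FOC: ∂u_i/∂x_i = α_i − x_i = 0, so x_i* = α_i.
NE contributions = (4.9, 4.5, 2); X = 11.4.
W^NE = (Σα)·X − ½Σα_i² = 11.4² − ½·48.26 = 105.83.
Planner sets x_i = Σα_j = 11.4 for every i, so X^SO = 3·11.4 = 34.2.
W^SO = (Σα)·X^SO − ½·3·(Σα)² = (3/2)·11.4² = 194.94.
Deadweight loss = W^SO − W^NE = 89.11.

89.11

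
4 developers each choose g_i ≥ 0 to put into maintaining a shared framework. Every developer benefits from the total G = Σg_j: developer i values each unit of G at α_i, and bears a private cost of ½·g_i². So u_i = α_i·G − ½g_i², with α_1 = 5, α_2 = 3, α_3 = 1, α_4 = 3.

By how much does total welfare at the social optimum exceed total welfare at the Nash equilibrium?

166

Developer i's FOC: ∂u_i/∂g_i = α_i − g_i = 0, so g_i* = α_i.
NE contributions = (5, 3, 1, 3); G = 12.
W^NE = (Σα)·G − ½Σα_i² = 12² − ½·44 = 122.
Planner sets g_i = Σα_j = 12 for every i, so G^SO = 4·12 = 48.
W^SO = (Σα)·G^SO − ½·4·(Σα)² = (4/2)·12² = 288.
Deadweight loss = W^SO − W^NE = 166.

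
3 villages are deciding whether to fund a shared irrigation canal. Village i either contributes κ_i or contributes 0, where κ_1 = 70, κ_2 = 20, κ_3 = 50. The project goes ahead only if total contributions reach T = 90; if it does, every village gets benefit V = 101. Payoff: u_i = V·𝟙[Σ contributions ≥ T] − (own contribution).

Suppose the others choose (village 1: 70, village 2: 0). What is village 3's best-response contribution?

Others' total = 70. Contributing 50 brings total to 120 ≥ 90: gain V − κ_3 = 51.
Best response: 50.

50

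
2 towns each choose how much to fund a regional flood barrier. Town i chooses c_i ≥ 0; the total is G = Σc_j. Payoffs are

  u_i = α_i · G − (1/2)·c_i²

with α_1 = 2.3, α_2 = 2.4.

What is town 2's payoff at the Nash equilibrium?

8.4

Town i's FOC: ∂u_i/∂c_i = α_i − c_i = 0, so c_i* = α_i.
NE contributions = (2.3, 2.4); G = 4.7.
u_2 = α_2·G − ½·(c_2)² = 2.4·4.7 − ½·2.4² = 8.4.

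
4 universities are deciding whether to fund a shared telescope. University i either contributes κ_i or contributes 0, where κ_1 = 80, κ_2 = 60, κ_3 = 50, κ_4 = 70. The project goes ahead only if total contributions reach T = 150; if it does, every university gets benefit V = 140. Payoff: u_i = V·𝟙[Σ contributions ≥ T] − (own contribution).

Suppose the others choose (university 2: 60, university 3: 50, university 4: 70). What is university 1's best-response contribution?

0

Others' total = 180 ≥ 150; contributing adds cost 80 for no extra benefit.
Best response: 0.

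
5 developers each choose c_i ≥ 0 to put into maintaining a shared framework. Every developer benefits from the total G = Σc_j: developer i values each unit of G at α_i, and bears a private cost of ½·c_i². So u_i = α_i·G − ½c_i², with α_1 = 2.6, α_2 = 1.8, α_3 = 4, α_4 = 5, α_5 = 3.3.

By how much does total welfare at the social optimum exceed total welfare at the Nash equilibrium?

Developer i's FOC: ∂u_i/∂c_i = α_i − c_i = 0, so c_i* = α_i.
NE contributions = (2.6, 1.8, 4, 5, 3.3); G = 16.7.
W^NE = (Σα)·G − ½Σα_i² = 16.7² − ½·61.89 = 247.945.
Planner sets c_i = Σα_j = 16.7 for every i, so G^SO = 5·16.7 = 83.5.
W^SO = (Σα)·G^SO − ½·5·(Σα)² = (5/2)·16.7² = 697.225.
Deadweight loss = W^SO − W^NE = 449.28.

449.28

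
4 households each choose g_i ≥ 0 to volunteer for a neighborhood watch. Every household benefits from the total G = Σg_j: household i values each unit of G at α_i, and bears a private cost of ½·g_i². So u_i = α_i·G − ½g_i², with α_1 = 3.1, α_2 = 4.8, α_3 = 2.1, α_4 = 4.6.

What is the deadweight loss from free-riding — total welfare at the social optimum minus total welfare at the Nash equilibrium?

Household i's FOC: ∂u_i/∂g_i = α_i − g_i = 0, so g_i* = α_i.
NE contributions = (3.1, 4.8, 2.1, 4.6); G = 14.6.
W^NE = (Σα)·G − ½Σα_i² = 14.6² − ½·58.22 = 184.05.
Planner sets g_i = Σα_j = 14.6 for every i, so G^SO = 4·14.6 = 58.4.
W^SO = (Σα)·G^SO − ½·4·(Σα)² = (4/2)·14.6² = 426.32.
Deadweight loss = W^SO − W^NE = 242.27.

242.27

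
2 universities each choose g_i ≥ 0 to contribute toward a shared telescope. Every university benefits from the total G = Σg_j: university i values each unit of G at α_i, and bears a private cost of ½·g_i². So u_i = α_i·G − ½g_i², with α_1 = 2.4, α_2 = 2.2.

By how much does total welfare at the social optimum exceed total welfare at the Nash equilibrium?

5.3

University i's FOC: ∂u_i/∂g_i = α_i − g_i = 0, so g_i* = α_i.
NE contributions = (2.4, 2.2); G = 4.6.
W^NE = (Σα)·G − ½Σα_i² = 4.6² − ½·10.6 = 15.86.
Planner sets g_i = Σα_j = 4.6 for every i, so G^SO = 2·4.6 = 9.2.
W^SO = (Σα)·G^SO − ½·2·(Σα)² = (2/2)·4.6² = 21.16.
Deadweight loss = W^SO − W^NE = 5.3.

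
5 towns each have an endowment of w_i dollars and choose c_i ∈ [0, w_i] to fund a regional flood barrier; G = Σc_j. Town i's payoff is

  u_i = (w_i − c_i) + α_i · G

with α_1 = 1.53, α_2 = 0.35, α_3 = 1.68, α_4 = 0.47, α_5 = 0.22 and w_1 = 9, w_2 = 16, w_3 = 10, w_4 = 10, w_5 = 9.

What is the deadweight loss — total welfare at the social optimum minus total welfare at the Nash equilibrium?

113.75

∂u_i/∂c_i = α_i − 1, so town i contributes w_i if α_i > 1, else 0.
α_i > 1 for i ∈ {1, 3}; NE contributions (9, 0, 10, 0, 0), G = 19.
W^NE = Σw_i − G^NE + (Σα_i)·G^NE = 54 + 3.25·19 = 115.75.
Planner: ∂(Σu_j)/∂c_i = Σα_j − 1 = 3.25 > 0, so everyone contributes w_i; G^SO = 54, W^SO = 54 + 3.25·54 = 229.5.
Deadweight loss = 113.75.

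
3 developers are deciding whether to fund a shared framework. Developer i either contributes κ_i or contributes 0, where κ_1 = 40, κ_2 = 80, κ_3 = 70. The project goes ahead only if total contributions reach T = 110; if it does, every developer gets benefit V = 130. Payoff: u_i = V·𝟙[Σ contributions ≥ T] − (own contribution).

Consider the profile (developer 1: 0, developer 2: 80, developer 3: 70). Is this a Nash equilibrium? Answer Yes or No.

Total = 150 ≥ 110: provided.
Developer 1 (pledges 0, payoff 130): pledging 40 → total 190, payoff 90. No gain.
Developer 2 (pledges 80, payoff 50): dropping to 0 → total 70, payoff 0. No gain.
Developer 3 (pledges 70, payoff 60): dropping to 0 → total 80, payoff 0. No gain.

Yes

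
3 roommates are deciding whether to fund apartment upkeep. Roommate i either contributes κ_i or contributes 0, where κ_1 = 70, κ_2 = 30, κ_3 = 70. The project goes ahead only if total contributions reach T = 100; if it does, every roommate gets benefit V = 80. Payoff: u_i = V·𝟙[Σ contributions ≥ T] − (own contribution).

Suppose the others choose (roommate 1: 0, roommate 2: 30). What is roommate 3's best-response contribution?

70

Others' total = 30. Contributing 70 brings total to 100 ≥ 100: gain V − κ_3 = 10.
Best response: 70.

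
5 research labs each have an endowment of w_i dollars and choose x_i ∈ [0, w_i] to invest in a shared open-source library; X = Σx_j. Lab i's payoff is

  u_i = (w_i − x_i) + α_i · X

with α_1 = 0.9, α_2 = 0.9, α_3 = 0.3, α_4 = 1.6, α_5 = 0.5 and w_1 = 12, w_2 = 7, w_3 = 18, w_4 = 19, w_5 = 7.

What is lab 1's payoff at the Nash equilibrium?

29.1

∂u_i/∂x_i = α_i − 1, so lab i contributes w_i if α_i > 1, else 0.
α_i > 1 for i ∈ {4}; NE contributions (0, 0, 0, 19, 0), X = 19.
u_1 = (12 − 0) + 0.9·19 = 29.1.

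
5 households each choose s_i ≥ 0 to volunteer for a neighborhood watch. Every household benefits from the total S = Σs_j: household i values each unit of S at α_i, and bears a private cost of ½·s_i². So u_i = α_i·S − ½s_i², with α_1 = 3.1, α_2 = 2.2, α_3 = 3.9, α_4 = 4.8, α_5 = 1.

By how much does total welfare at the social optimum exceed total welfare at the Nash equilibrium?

Household i's FOC: ∂u_i/∂s_i = α_i − s_i = 0, so s_i* = α_i.
NE contributions = (3.1, 2.2, 3.9, 4.8, 1); S = 15.
W^NE = (Σα)·S − ½Σα_i² = 15² − ½·53.7 = 198.15.
Planner sets s_i = Σα_j = 15 for every i, so S^SO = 5·15 = 75.
W^SO = (Σα)·S^SO − ½·5·(Σα)² = (5/2)·15² = 562.5.
Deadweight loss = W^SO − W^NE = 364.35.

364.35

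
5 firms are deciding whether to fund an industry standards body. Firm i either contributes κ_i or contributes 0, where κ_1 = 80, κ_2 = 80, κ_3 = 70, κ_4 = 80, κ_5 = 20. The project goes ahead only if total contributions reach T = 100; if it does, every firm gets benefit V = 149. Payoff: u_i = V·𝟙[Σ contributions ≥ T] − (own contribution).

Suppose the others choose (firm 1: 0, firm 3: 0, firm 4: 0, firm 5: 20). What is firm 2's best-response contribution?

80

Others' total = 20. Contributing 80 brings total to 100 ≥ 100: gain V − κ_2 = 69.
Best response: 80.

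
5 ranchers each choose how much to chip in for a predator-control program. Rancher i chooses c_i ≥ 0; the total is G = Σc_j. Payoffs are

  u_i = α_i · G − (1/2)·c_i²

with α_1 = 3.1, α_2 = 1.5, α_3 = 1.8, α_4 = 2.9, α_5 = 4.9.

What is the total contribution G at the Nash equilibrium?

Rancher i's FOC: ∂u_i/∂c_i = α_i − c_i = 0, so c_i* = α_i.
NE contributions = (3.1, 1.5, 1.8, 2.9, 4.9); G = 14.2.

14.2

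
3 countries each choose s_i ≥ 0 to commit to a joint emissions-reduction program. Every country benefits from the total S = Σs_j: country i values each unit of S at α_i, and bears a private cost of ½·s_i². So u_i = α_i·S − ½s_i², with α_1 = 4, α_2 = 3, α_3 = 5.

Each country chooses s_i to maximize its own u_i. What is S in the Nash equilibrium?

Country i's FOC: ∂u_i/∂s_i = α_i − s_i = 0, so s_i* = α_i.
NE contributions = (4, 3, 5); S = 12.

12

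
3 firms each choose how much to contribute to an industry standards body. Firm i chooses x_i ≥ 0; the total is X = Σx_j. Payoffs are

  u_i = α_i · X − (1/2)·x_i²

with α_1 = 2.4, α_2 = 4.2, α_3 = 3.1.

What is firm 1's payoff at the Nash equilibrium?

20.4

Firm i's FOC: ∂u_i/∂x_i = α_i − x_i = 0, so x_i* = α_i.
NE contributions = (2.4, 4.2, 3.1); X = 9.7.
u_1 = α_1·X − ½·(x_1)² = 2.4·9.7 − ½·2.4² = 20.4.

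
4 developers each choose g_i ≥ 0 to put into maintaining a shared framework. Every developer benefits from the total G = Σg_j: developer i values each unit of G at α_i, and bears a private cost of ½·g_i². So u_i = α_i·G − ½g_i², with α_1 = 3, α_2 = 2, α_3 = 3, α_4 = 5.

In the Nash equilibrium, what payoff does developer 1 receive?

34.5

Developer i's FOC: ∂u_i/∂g_i = α_i − g_i = 0, so g_i* = α_i.
NE contributions = (3, 2, 3, 5); G = 13.
u_1 = α_1·G − ½·(g_1)² = 3·13 − ½·3² = 34.5.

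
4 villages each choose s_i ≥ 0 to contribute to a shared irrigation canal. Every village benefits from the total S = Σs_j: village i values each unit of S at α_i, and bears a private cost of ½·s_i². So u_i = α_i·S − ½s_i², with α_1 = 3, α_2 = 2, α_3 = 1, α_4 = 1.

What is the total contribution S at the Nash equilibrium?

Village i's FOC: ∂u_i/∂s_i = α_i − s_i = 0, so s_i* = α_i.
NE contributions = (3, 2, 1, 1); S = 7.

7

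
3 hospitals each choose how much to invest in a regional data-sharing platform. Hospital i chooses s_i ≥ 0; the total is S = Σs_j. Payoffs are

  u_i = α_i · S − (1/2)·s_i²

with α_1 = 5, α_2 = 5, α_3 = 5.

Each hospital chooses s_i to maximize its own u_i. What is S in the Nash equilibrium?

Hospital i's FOC: ∂u_i/∂s_i = α_i − s_i = 0, so s_i* = α_i.
NE contributions = (5, 5, 5); S = 15.

15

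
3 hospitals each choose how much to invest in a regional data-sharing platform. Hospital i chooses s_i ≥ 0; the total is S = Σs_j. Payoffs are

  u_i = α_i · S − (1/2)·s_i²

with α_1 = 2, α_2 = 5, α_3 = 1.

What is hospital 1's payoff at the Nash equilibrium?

14

Hospital i's FOC: ∂u_i/∂s_i = α_i − s_i = 0, so s_i* = α_i.
NE contributions = (2, 5, 1); S = 8.
u_1 = α_1·S − ½·(s_1)² = 2·8 − ½·2² = 14.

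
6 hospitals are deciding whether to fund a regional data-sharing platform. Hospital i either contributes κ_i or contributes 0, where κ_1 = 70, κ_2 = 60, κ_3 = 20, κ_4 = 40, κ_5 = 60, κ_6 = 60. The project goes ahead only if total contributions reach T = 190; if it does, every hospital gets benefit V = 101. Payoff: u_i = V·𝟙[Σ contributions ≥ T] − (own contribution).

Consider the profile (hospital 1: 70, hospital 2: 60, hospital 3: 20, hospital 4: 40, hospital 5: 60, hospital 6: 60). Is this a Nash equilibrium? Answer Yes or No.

No

Total = 310 ≥ 190: provided.
Hospital 1 (pledges 70, payoff 31): dropping to 0 → total 240, payoff 101. Profitable deviation.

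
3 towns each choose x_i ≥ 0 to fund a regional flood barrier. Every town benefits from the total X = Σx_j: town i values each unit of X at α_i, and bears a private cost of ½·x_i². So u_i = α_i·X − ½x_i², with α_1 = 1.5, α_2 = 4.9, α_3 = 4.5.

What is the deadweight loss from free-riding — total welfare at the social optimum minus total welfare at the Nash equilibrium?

Town i's FOC: ∂u_i/∂x_i = α_i − x_i = 0, so x_i* = α_i.
NE contributions = (1.5, 4.9, 4.5); X = 10.9.
W^NE = (Σα)·X − ½Σα_i² = 10.9² − ½·46.51 = 95.555.
Planner sets x_i = Σα_j = 10.9 for every i, so X^SO = 3·10.9 = 32.7.
W^SO = (Σα)·X^SO − ½·3·(Σα)² = (3/2)·10.9² = 178.215.
Deadweight loss = W^SO − W^NE = 82.66.

82.66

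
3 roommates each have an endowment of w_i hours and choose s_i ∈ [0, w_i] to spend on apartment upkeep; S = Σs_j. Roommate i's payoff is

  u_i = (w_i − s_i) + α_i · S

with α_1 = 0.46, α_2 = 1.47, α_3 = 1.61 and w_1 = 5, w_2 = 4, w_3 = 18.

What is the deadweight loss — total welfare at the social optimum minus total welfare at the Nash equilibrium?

12.7

∂u_i/∂s_i = α_i − 1, so roommate i contributes w_i if α_i > 1, else 0.
α_i > 1 for i ∈ {2, 3}; NE contributions (0, 4, 18), S = 22.
W^NE = Σw_i − S^NE + (Σα_i)·S^NE = 27 + 2.54·22 = 82.88.
Planner: ∂(Σu_j)/∂s_i = Σα_j − 1 = 2.54 > 0, so everyone contributes w_i; S^SO = 27, W^SO = 27 + 2.54·27 = 95.58.
Deadweight loss = 12.7.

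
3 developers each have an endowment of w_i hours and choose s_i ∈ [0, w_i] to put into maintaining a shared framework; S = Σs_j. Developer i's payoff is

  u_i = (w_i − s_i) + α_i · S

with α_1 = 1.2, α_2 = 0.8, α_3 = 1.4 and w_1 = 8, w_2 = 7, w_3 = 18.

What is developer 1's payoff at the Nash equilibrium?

31.2

∂u_i/∂s_i = α_i − 1, so developer i contributes w_i if α_i > 1, else 0.
α_i > 1 for i ∈ {1, 3}; NE contributions (8, 0, 18), S = 26.
u_1 = (8 − 8) + 1.2·26 = 31.2.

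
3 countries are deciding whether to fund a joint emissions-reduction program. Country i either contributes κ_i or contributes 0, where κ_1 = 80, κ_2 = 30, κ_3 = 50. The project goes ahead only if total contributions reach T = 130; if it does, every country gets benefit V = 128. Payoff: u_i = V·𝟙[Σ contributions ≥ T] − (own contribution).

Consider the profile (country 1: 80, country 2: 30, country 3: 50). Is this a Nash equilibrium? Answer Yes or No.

No

Total = 160 ≥ 130: provided.
Country 1 (pledges 80, payoff 48): dropping to 0 → total 80, payoff 0. No gain.
Country 2 (pledges 30, payoff 98): dropping to 0 → total 130, payoff 128. Profitable deviation.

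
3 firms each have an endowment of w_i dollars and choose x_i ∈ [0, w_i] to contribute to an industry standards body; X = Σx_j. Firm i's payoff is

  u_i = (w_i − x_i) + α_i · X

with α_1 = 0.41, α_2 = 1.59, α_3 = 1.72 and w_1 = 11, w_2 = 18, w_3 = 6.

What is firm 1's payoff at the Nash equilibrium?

∂u_i/∂x_i = α_i − 1, so firm i contributes w_i if α_i > 1, else 0.
α_i > 1 for i ∈ {2, 3}; NE contributions (0, 18, 6), X = 24.
u_1 = (11 − 0) + 0.41·24 = 20.84.

20.84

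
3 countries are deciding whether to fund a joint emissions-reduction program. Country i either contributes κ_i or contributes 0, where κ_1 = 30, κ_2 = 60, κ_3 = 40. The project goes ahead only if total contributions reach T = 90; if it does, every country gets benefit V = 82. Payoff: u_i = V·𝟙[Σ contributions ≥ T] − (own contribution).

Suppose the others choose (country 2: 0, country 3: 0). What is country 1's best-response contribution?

Others' total = 0. Even contributing 30 gives 30 < 90: no benefit either way.
Best response: 0.

0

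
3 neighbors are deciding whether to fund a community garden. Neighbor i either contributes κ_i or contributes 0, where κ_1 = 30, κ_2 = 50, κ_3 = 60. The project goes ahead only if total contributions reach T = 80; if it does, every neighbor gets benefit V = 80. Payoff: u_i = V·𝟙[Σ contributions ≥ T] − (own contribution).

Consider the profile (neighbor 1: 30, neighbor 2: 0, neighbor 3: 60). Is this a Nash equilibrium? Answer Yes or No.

Yes

Total = 90 ≥ 80: provided.
Neighbor 1 (pledges 30, payoff 50): dropping to 0 → total 60, payoff 0. No gain.
Neighbor 2 (pledges 0, payoff 80): pledging 50 → total 140, payoff 30. No gain.
Neighbor 3 (pledges 60, payoff 20): dropping to 0 → total 30, payoff 0. No gain.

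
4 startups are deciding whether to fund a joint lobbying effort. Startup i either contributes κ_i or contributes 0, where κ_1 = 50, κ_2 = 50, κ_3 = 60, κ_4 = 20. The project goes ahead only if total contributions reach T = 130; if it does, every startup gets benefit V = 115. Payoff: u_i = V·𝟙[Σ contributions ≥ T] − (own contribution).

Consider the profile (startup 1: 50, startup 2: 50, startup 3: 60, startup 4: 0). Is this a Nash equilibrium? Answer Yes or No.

Total = 160 ≥ 130: provided.
Startup 1 (pledges 50, payoff 65): dropping to 0 → total 110, payoff 0. No gain.
Startup 2 (pledges 50, payoff 65): dropping to 0 → total 110, payoff 0. No gain.
Startup 3 (pledges 60, payoff 55): dropping to 0 → total 100, payoff 0. No gain.
Startup 4 (pledges 0, payoff 115): pledging 20 → total 180, payoff 95. No gain.

Yes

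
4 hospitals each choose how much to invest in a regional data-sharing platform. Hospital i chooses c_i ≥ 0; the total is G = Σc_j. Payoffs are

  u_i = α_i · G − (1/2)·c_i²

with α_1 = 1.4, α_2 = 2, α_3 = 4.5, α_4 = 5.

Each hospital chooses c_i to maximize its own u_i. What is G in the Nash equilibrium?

12.9

Hospital i's FOC: ∂u_i/∂c_i = α_i − c_i = 0, so c_i* = α_i.
NE contributions = (1.4, 2, 4.5, 5); G = 12.9.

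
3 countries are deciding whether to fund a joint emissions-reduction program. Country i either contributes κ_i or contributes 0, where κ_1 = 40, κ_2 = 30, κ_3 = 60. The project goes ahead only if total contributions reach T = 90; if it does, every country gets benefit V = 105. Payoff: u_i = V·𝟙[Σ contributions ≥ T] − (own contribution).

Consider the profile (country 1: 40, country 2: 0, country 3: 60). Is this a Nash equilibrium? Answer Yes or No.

Total = 100 ≥ 90: provided.
Country 1 (pledges 40, payoff 65): dropping to 0 → total 60, payoff 0. No gain.
Country 2 (pledges 0, payoff 105): pledging 30 → total 130, payoff 75. No gain.
Country 3 (pledges 60, payoff 45): dropping to 0 → total 40, payoff 0. No gain.

Yes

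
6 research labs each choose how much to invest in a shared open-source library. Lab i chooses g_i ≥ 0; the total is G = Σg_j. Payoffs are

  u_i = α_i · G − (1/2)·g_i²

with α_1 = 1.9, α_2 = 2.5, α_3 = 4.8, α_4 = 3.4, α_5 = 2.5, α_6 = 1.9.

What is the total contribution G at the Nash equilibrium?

17

Lab i's FOC: ∂u_i/∂g_i = α_i − g_i = 0, so g_i* = α_i.
NE contributions = (1.9, 2.5, 4.8, 3.4, 2.5, 1.9); G = 17.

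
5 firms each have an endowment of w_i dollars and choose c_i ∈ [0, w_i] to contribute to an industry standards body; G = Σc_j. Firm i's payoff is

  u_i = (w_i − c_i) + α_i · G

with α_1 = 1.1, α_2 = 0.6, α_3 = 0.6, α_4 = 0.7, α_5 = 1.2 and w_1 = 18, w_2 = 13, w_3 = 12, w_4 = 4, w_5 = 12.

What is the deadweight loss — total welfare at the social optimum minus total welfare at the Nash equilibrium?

92.8

∂u_i/∂c_i = α_i − 1, so firm i contributes w_i if α_i > 1, else 0.
α_i > 1 for i ∈ {1, 5}; NE contributions (18, 0, 0, 0, 12), G = 30.
W^NE = Σw_i − G^NE + (Σα_i)·G^NE = 59 + 3.2·30 = 155.
Planner: ∂(Σu_j)/∂c_i = Σα_j − 1 = 3.2 > 0, so everyone contributes w_i; G^SO = 59, W^SO = 59 + 3.2·59 = 247.8.
Deadweight loss = 92.8.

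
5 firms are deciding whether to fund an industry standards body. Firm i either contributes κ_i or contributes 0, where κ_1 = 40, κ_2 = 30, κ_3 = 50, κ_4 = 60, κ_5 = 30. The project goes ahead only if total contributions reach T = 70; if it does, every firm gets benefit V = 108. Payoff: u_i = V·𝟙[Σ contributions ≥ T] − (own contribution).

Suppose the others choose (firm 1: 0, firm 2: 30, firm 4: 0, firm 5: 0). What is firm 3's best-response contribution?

Others' total = 30. Contributing 50 brings total to 80 ≥ 70: gain V − κ_3 = 58.
Best response: 50.

50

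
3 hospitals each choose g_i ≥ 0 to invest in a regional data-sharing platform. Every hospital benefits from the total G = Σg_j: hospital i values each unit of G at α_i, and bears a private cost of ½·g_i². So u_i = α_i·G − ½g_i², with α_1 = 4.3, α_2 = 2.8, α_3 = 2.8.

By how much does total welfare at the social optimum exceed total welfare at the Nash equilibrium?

Hospital i's FOC: ∂u_i/∂g_i = α_i − g_i = 0, so g_i* = α_i.
NE contributions = (4.3, 2.8, 2.8); G = 9.9.
W^NE = (Σα)·G − ½Σα_i² = 9.9² − ½·34.17 = 80.925.
Planner sets g_i = Σα_j = 9.9 for every i, so G^SO = 3·9.9 = 29.7.
W^SO = (Σα)·G^SO − ½·3·(Σα)² = (3/2)·9.9² = 147.015.
Deadweight loss = W^SO − W^NE = 66.09.

66.09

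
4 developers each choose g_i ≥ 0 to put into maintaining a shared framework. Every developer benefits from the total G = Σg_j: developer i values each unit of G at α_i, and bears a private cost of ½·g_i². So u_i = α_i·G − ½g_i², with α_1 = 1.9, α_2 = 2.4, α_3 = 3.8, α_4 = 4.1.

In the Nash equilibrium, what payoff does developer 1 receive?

Developer i's FOC: ∂u_i/∂g_i = α_i − g_i = 0, so g_i* = α_i.
NE contributions = (1.9, 2.4, 3.8, 4.1); G = 12.2.
u_1 = α_1·G − ½·(g_1)² = 1.9·12.2 − ½·1.9² = 21.375.

21.375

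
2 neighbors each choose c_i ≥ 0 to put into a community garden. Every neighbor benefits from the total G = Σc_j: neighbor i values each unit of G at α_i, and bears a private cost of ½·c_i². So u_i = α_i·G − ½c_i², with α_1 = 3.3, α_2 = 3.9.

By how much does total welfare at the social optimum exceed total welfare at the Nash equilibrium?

Neighbor i's FOC: ∂u_i/∂c_i = α_i − c_i = 0, so c_i* = α_i.
NE contributions = (3.3, 3.9); G = 7.2.
W^NE = (Σα)·G − ½Σα_i² = 7.2² − ½·26.1 = 38.79.
Planner sets c_i = Σα_j = 7.2 for every i, so G^SO = 2·7.2 = 14.4.
W^SO = (Σα)·G^SO − ½·2·(Σα)² = (2/2)·7.2² = 51.84.
Deadweight loss = W^SO − W^NE = 13.05.

13.05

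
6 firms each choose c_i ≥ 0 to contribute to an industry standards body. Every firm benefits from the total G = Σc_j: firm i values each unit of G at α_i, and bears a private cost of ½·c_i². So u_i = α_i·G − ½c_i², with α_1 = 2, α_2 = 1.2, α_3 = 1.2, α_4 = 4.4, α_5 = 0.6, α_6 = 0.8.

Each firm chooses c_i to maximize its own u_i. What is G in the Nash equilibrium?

10.2

Firm i's FOC: ∂u_i/∂c_i = α_i − c_i = 0, so c_i* = α_i.
NE contributions = (2, 1.2, 1.2, 4.4, 0.6, 0.8); G = 10.2.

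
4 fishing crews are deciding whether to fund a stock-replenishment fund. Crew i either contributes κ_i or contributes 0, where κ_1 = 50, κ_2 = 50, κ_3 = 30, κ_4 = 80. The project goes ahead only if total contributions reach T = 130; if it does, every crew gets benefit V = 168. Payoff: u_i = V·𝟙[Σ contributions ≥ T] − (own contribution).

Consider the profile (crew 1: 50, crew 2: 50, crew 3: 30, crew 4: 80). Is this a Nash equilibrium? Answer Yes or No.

No

Total = 210 ≥ 130: provided.
Crew 1 (pledges 50, payoff 118): dropping to 0 → total 160, payoff 168. Profitable deviation.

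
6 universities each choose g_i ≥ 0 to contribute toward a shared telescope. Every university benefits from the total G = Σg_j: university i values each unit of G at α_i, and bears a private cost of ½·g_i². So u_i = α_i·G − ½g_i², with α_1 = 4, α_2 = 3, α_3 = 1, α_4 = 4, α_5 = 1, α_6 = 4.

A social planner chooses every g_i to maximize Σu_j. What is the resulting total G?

102

Planner FOC: ∂(Σu_j)/∂g_i = (Σα_j) − g_i = 0, so g_i^SO = Σα_j = 17 for every i; G^SO = 102.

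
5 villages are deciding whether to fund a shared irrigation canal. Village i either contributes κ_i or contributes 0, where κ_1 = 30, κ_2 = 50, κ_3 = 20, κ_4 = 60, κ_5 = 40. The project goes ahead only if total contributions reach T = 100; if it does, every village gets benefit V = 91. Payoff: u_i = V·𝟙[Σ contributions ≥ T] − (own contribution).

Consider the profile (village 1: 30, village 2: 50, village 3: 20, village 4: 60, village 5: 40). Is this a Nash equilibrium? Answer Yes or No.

No

Total = 200 ≥ 100: provided.
Village 1 (pledges 30, payoff 61): dropping to 0 → total 170, payoff 91. Profitable deviation.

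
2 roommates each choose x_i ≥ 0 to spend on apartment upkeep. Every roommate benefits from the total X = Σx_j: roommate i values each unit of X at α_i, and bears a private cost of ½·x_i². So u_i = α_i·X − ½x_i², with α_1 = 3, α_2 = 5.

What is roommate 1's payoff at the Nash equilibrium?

19.5

Roommate i's FOC: ∂u_i/∂x_i = α_i − x_i = 0, so x_i* = α_i.
NE contributions = (3, 5); X = 8.
u_1 = α_1·X − ½·(x_1)² = 3·8 − ½·3² = 19.5.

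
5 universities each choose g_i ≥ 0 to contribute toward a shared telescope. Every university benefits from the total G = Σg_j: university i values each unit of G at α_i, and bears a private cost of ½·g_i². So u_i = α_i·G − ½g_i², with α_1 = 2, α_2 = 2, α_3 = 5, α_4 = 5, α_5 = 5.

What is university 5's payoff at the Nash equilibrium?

82.5

University i's FOC: ∂u_i/∂g_i = α_i − g_i = 0, so g_i* = α_i.
NE contributions = (2, 2, 5, 5, 5); G = 19.
u_5 = α_5·G − ½·(g_5)² = 5·19 − ½·5² = 82.5.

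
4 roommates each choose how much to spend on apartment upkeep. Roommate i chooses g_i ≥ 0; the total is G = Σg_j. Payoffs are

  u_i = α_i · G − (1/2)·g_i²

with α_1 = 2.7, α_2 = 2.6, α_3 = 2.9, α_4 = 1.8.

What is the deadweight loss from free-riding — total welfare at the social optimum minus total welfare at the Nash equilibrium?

112.85

Roommate i's FOC: ∂u_i/∂g_i = α_i − g_i = 0, so g_i* = α_i.
NE contributions = (2.7, 2.6, 2.9, 1.8); G = 10.
W^NE = (Σα)·G − ½Σα_i² = 10² − ½·25.7 = 87.15.
Planner sets g_i = Σα_j = 10 for every i, so G^SO = 4·10 = 40.
W^SO = (Σα)·G^SO − ½·4·(Σα)² = (4/2)·10² = 200.
Deadweight loss = W^SO − W^NE = 112.85.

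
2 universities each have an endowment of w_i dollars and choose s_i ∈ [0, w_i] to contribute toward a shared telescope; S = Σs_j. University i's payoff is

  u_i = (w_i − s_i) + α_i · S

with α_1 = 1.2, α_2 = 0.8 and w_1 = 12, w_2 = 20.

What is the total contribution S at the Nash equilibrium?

12

∂u_i/∂s_i = α_i − 1, so university i contributes w_i if α_i > 1, else 0.
α_i > 1 for i ∈ {1}; NE contributions (12, 0), S = 12.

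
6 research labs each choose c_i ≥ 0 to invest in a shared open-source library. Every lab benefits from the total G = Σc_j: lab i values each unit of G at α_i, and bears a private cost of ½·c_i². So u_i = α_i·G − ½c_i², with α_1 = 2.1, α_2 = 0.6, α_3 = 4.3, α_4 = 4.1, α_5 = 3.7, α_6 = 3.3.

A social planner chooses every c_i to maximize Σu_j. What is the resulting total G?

Planner FOC: ∂(Σu_j)/∂c_i = (Σα_j) − c_i = 0, so c_i^SO = Σα_j = 18.1 for every i; G^SO = 108.6.

108.6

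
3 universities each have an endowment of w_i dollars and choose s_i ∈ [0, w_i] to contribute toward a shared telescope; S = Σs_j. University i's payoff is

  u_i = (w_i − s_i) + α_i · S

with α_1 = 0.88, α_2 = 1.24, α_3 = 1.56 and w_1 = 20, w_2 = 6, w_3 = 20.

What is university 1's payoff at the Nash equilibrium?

∂u_i/∂s_i = α_i − 1, so university i contributes w_i if α_i > 1, else 0.
α_i > 1 for i ∈ {2, 3}; NE contributions (0, 6, 20), S = 26.
u_1 = (20 − 0) + 0.88·26 = 42.88.

42.88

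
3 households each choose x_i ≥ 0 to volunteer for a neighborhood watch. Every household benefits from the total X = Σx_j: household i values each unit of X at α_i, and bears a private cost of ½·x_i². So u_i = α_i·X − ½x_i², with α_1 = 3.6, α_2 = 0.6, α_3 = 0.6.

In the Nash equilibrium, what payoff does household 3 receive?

Household i's FOC: ∂u_i/∂x_i = α_i − x_i = 0, so x_i* = α_i.
NE contributions = (3.6, 0.6, 0.6); X = 4.8.
u_3 = α_3·X − ½·(x_3)² = 0.6·4.8 − ½·0.6² = 2.7.

2.7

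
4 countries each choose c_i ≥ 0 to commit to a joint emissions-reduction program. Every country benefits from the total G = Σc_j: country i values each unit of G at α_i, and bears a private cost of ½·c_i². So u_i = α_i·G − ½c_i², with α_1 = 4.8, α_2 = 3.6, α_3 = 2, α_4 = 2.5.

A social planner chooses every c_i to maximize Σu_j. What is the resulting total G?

Planner FOC: ∂(Σu_j)/∂c_i = (Σα_j) − c_i = 0, so c_i^SO = Σα_j = 12.9 for every i; G^SO = 51.6.

51.6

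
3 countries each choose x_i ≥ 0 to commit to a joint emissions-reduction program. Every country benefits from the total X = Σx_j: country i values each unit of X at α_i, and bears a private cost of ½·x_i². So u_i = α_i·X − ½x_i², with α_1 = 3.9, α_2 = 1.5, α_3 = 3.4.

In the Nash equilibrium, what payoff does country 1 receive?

26.715

Country i's FOC: ∂u_i/∂x_i = α_i − x_i = 0, so x_i* = α_i.
NE contributions = (3.9, 1.5, 3.4); X = 8.8.
u_1 = α_1·X − ½·(x_1)² = 3.9·8.8 − ½·3.9² = 26.715.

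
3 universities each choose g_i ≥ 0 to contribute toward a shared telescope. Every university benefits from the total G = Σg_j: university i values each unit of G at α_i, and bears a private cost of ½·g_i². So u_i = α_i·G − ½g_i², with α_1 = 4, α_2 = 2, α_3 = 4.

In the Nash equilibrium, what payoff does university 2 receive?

University i's FOC: ∂u_i/∂g_i = α_i − g_i = 0, so g_i* = α_i.
NE contributions = (4, 2, 4); G = 10.
u_2 = α_2·G − ½·(g_2)² = 2·10 − ½·2² = 18.

18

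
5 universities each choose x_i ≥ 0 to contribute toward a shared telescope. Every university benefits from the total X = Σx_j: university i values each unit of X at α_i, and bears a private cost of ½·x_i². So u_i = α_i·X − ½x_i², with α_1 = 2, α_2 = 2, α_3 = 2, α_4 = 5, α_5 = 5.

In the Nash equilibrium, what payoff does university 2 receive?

University i's FOC: ∂u_i/∂x_i = α_i − x_i = 0, so x_i* = α_i.
NE contributions = (2, 2, 2, 5, 5); X = 16.
u_2 = α_2·X − ½·(x_2)² = 2·16 − ½·2² = 30.

30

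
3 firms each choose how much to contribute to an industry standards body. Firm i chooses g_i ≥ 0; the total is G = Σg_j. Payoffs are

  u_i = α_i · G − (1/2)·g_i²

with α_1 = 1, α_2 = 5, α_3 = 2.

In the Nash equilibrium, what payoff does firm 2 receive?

Firm i's FOC: ∂u_i/∂g_i = α_i − g_i = 0, so g_i* = α_i.
NE contributions = (1, 5, 2); G = 8.
u_2 = α_2·G − ½·(g_2)² = 5·8 − ½·5² = 27.5.

27.5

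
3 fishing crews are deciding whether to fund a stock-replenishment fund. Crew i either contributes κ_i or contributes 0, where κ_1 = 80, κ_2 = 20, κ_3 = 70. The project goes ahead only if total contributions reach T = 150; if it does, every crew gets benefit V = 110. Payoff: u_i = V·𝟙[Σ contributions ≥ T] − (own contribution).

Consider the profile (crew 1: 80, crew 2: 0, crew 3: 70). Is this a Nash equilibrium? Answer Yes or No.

Total = 150 ≥ 150: provided.
Crew 1 (pledges 80, payoff 30): dropping to 0 → total 70, payoff 0. No gain.
Crew 2 (pledges 0, payoff 110): pledging 20 → total 170, payoff 90. No gain.
Crew 3 (pledges 70, payoff 40): dropping to 0 → total 80, payoff 0. No gain.

Yes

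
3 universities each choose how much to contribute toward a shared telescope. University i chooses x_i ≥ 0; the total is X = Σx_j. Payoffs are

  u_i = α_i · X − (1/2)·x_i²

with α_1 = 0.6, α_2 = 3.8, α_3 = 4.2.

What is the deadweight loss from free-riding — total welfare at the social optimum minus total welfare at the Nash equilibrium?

University i's FOC: ∂u_i/∂x_i = α_i − x_i = 0, so x_i* = α_i.
NE contributions = (0.6, 3.8, 4.2); X = 8.6.
W^NE = (Σα)·X − ½Σα_i² = 8.6² − ½·32.44 = 57.74.
Planner sets x_i = Σα_j = 8.6 for every i, so X^SO = 3·8.6 = 25.8.
W^SO = (Σα)·X^SO − ½·3·(Σα)² = (3/2)·8.6² = 110.94.
Deadweight loss = W^SO − W^NE = 53.2.

53.2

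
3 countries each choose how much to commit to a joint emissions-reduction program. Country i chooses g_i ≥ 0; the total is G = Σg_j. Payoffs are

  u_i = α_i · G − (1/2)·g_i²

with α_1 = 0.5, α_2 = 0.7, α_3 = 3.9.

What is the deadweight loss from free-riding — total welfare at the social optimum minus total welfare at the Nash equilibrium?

20.98

Country i's FOC: ∂u_i/∂g_i = α_i − g_i = 0, so g_i* = α_i.
NE contributions = (0.5, 0.7, 3.9); G = 5.1.
W^NE = (Σα)·G − ½Σα_i² = 5.1² − ½·15.95 = 18.035.
Planner sets g_i = Σα_j = 5.1 for every i, so G^SO = 3·5.1 = 15.3.
W^SO = (Σα)·G^SO − ½·3·(Σα)² = (3/2)·5.1² = 39.015.
Deadweight loss = W^SO − W^NE = 20.98.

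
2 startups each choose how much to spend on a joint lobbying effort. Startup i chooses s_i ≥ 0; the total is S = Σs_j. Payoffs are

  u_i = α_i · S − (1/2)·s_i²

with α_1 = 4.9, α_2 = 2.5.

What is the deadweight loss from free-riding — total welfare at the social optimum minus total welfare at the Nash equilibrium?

15.13

Startup i's FOC: ∂u_i/∂s_i = α_i − s_i = 0, so s_i* = α_i.
NE contributions = (4.9, 2.5); S = 7.4.
W^NE = (Σα)·S − ½Σα_i² = 7.4² − ½·30.26 = 39.63.
Planner sets s_i = Σα_j = 7.4 for every i, so S^SO = 2·7.4 = 14.8.
W^SO = (Σα)·S^SO − ½·2·(Σα)² = (2/2)·7.4² = 54.76.
Deadweight loss = W^SO − W^NE = 15.13.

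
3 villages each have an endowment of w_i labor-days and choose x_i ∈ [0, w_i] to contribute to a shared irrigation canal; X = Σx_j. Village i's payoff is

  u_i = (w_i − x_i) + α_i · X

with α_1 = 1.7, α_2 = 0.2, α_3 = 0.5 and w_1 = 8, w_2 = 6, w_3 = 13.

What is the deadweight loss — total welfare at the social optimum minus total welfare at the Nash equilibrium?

26.6

∂u_i/∂x_i = α_i − 1, so village i contributes w_i if α_i > 1, else 0.
α_i > 1 for i ∈ {1}; NE contributions (8, 0, 0), X = 8.
W^NE = Σw_i − X^NE + (Σα_i)·X^NE = 27 + 1.4·8 = 38.2.
Planner: ∂(Σu_j)/∂x_i = Σα_j − 1 = 1.4 > 0, so everyone contributes w_i; X^SO = 27, W^SO = 27 + 1.4·27 = 64.8.
Deadweight loss = 26.6.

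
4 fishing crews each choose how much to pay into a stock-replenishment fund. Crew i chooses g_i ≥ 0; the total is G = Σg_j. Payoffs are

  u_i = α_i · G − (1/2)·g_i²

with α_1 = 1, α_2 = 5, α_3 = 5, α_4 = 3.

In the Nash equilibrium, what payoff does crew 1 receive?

Crew i's FOC: ∂u_i/∂g_i = α_i − g_i = 0, so g_i* = α_i.
NE contributions = (1, 5, 5, 3); G = 14.
u_1 = α_1·G − ½·(g_1)² = 1·14 − ½·1² = 13.5.

13.5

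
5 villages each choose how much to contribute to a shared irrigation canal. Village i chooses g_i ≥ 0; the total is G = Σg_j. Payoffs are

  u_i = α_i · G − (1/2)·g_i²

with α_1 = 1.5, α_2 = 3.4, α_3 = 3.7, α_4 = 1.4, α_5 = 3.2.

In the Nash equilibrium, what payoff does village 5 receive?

37.12

Village i's FOC: ∂u_i/∂g_i = α_i − g_i = 0, so g_i* = α_i.
NE contributions = (1.5, 3.4, 3.7, 1.4, 3.2); G = 13.2.
u_5 = α_5·G − ½·(g_5)² = 3.2·13.2 − ½·3.2² = 37.12.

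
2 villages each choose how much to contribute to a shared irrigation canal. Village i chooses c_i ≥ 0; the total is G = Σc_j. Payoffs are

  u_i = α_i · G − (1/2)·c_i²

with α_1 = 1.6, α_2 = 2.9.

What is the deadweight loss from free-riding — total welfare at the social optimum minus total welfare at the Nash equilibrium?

5.485

Village i's FOC: ∂u_i/∂c_i = α_i − c_i = 0, so c_i* = α_i.
NE contributions = (1.6, 2.9); G = 4.5.
W^NE = (Σα)·G − ½Σα_i² = 4.5² − ½·10.97 = 14.765.
Planner sets c_i = Σα_j = 4.5 for every i, so G^SO = 2·4.5 = 9.
W^SO = (Σα)·G^SO − ½·2·(Σα)² = (2/2)·4.5² = 20.25.
Deadweight loss = W^SO − W^NE = 5.485.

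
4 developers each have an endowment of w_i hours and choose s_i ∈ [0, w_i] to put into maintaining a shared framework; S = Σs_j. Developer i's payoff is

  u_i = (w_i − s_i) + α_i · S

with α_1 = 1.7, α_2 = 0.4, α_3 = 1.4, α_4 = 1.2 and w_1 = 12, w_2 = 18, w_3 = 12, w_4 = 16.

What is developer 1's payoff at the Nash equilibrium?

68

∂u_i/∂s_i = α_i − 1, so developer i contributes w_i if α_i > 1, else 0.
α_i > 1 for i ∈ {1, 3, 4}; NE contributions (12, 0, 12, 16), S = 40.
u_1 = (12 − 12) + 1.7·40 = 68.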